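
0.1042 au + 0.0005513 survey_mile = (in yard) 1.705e+10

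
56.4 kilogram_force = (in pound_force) 124.3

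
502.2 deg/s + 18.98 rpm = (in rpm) 102.7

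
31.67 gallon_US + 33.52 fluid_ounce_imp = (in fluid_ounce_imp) 4253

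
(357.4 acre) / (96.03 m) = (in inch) 5.93e+05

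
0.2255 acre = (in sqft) 9823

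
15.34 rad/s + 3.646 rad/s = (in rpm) 181.3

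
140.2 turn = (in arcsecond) 1.817e+08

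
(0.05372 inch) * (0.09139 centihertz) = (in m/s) 1.247e-06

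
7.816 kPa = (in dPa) 7.816e+04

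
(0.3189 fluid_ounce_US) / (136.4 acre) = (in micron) 1.709e-05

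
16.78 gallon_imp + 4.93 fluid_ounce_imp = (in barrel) 0.4807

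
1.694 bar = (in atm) 1.672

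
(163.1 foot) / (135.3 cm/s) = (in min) 0.6124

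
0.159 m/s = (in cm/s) 15.9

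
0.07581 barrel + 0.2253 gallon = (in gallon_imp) 2.839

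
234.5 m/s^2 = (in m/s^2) 234.5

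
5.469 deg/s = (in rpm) 0.9115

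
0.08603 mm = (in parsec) 2.788e-21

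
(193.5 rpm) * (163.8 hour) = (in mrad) 1.195e+10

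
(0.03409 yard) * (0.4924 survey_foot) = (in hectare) 4.678e-07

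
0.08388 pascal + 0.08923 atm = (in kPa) 9.041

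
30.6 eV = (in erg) 4.903e-11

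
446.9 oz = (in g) 1.267e+04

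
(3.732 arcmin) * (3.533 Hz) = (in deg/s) 0.2198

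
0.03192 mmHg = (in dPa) 42.56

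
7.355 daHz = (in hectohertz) 0.7355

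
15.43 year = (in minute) 8.11e+06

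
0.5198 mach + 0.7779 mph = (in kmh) 638.4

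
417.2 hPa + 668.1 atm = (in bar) 677.4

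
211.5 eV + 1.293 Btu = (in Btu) 1.293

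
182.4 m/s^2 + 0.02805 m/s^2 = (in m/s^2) 182.4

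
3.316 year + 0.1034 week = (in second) 1.046e+08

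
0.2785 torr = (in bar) 0.0003713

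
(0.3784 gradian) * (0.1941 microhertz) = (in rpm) 1.102e-08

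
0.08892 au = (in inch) 5.237e+11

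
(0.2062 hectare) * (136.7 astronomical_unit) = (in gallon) 1.114e+19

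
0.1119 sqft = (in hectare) 1.04e-06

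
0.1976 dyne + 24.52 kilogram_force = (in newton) 240.5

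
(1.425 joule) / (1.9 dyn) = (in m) 7.5e+04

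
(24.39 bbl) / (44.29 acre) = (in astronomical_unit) 1.446e-16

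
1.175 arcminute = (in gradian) 0.02176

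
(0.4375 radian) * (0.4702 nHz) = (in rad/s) 2.057e-10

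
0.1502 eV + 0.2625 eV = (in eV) 0.4127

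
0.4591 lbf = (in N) 2.042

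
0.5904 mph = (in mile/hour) 0.5904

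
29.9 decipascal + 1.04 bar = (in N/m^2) 1.04e+05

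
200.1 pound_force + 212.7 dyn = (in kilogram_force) 90.76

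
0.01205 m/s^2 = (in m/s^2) 0.01205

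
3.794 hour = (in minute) 227.6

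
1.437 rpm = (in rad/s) 0.1505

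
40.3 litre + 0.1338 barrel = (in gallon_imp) 13.54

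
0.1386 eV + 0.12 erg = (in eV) 7.49e+10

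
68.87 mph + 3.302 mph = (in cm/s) 3226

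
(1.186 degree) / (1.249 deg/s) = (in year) 3.011e-08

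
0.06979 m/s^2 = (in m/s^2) 0.06979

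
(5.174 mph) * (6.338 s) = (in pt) 4.156e+04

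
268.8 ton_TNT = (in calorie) 2.688e+11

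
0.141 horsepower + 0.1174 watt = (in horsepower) 0.1412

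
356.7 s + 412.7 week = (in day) 2889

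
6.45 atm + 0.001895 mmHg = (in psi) 94.79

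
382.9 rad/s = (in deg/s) 2.194e+04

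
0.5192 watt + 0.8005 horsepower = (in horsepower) 0.8012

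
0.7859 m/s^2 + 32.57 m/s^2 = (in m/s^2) 33.36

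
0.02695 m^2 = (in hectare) 2.695e-06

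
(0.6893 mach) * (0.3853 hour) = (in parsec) 1.055e-11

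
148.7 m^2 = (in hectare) 0.01487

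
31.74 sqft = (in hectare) 0.0002949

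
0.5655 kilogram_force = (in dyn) 5.546e+05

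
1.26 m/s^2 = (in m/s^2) 1.26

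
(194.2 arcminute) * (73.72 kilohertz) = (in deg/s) 2.386e+05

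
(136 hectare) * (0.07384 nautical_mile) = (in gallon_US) 4.913e+10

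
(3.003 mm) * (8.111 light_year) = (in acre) 5.694e+10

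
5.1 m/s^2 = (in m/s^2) 5.1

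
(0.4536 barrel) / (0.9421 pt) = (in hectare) 0.0217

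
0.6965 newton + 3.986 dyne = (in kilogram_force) 0.07103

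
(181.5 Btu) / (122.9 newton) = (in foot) 5112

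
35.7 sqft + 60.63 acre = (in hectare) 24.54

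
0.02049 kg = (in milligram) 2.049e+04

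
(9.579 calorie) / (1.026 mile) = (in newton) 0.02427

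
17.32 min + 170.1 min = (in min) 187.4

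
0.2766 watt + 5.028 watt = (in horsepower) 0.007114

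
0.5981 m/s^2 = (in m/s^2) 0.5981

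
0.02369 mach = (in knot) 15.68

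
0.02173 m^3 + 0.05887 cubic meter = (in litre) 80.6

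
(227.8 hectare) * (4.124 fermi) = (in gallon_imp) 2.066e-06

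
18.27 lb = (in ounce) 292.3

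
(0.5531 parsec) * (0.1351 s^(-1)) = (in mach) 6.772e+12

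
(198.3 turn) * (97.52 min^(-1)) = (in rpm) 1.934e+04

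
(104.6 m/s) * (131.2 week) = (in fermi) 8.3e+24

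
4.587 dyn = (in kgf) 4.677e-06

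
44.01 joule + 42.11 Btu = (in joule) 4.447e+04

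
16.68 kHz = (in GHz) 1.668e-05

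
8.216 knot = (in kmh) 15.22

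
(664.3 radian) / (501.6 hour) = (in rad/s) 0.0003679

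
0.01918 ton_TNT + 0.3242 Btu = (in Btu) 7.606e+04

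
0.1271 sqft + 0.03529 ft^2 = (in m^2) 0.01509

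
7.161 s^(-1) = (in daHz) 0.7161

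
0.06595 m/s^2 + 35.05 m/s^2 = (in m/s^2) 35.12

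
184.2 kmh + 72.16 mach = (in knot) 4.786e+04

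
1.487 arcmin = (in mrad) 0.4326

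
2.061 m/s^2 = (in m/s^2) 2.061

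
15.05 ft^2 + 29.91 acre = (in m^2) 1.21e+05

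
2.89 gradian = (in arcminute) 156.1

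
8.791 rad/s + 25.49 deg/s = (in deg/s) 529.2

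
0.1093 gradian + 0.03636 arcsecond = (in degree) 0.09838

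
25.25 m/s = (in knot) 49.08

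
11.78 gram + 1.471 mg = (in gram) 11.78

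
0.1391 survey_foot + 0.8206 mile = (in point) 3.744e+06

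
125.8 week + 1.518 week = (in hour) 2.139e+04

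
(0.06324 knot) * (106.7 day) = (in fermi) 2.999e+20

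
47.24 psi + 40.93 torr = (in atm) 3.268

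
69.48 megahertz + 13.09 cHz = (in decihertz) 6.948e+08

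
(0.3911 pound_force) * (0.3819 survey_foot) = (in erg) 2.025e+06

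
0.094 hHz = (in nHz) 9.4e+09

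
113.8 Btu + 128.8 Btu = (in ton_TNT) 6.118e-05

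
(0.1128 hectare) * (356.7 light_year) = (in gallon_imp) 8.373e+23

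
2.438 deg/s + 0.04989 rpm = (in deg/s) 2.737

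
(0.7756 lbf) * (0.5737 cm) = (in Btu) 1.876e-05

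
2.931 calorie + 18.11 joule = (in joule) 30.37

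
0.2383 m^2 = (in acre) 5.889e-05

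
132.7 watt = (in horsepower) 0.178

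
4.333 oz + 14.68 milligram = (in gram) 122.9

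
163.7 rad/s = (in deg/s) 9379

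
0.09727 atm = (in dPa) 9.856e+04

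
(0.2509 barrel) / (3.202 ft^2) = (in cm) 13.41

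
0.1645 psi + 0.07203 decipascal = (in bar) 0.01134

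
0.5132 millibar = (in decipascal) 513.2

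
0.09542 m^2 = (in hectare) 9.542e-06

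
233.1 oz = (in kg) 6.608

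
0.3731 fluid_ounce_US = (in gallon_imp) 0.002427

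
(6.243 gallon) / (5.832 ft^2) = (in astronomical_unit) 2.916e-13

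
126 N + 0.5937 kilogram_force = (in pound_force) 29.63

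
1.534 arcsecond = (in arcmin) 0.02557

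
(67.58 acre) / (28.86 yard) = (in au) 6.928e-08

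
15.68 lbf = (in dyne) 6.975e+06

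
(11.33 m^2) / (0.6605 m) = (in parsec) 5.559e-16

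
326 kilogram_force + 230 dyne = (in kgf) 326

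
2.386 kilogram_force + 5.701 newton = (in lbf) 6.542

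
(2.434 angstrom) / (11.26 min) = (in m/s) 3.603e-13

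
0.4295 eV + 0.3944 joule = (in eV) 2.462e+18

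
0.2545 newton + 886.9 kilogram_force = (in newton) 8698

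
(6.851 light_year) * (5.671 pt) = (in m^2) 1.297e+14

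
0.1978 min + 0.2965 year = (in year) 0.2965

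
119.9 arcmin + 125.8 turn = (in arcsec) 1.63e+08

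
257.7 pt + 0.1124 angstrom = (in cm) 9.091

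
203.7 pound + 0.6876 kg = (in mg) 9.308e+07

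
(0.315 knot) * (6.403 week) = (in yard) 6.863e+05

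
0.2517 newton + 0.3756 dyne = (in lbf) 0.05659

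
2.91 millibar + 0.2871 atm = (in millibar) 293.8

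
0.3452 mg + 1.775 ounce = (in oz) 1.775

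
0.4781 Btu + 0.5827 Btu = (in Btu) 1.061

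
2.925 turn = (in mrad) 1.838e+04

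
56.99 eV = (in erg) 9.131e-11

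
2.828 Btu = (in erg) 2.984e+10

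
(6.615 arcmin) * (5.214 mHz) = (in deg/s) 0.0005748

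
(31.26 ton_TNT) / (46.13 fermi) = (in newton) 2.835e+24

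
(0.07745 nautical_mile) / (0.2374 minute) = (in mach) 0.02957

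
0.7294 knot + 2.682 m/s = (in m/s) 3.057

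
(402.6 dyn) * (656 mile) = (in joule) 4250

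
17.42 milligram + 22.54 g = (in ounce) 0.7957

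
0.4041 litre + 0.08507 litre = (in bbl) 0.003077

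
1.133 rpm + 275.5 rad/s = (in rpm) 2632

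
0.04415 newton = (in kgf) 0.004502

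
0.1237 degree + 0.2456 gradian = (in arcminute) 20.68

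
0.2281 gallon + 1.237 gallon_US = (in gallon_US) 1.465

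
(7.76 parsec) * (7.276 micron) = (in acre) 4.305e+08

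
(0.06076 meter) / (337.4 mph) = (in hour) 1.119e-07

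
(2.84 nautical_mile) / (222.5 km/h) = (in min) 1.418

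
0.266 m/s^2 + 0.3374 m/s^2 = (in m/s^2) 0.6034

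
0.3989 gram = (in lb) 0.0008794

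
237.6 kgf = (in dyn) 2.33e+08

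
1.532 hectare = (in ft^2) 1.649e+05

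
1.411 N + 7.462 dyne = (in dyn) 1.411e+05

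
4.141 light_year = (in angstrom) 3.918e+26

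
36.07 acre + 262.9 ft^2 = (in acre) 36.08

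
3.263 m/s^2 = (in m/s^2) 3.263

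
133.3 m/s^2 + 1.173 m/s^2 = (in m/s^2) 134.5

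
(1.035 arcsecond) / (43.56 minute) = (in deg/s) 1.1e-07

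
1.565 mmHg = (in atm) 0.002059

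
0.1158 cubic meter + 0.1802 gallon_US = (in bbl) 0.7327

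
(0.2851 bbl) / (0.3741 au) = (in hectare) 8.099e-17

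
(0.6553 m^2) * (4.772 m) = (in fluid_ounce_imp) 1.101e+05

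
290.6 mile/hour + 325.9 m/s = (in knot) 886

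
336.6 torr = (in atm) 0.4429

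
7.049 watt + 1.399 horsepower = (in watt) 1050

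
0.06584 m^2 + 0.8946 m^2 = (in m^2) 0.9604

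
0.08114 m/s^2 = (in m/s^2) 0.08114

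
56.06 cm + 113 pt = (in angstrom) 6.005e+09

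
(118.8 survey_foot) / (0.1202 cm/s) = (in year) 0.0009553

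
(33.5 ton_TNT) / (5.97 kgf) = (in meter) 2.394e+09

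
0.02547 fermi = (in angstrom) 2.547e-07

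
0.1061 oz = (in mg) 3008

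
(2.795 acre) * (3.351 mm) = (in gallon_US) 1.001e+04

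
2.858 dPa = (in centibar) 0.0002858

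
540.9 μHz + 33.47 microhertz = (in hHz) 5.744e-06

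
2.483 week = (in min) 2.503e+04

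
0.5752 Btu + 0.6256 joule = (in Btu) 0.5758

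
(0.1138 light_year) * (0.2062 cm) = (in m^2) 2.22e+12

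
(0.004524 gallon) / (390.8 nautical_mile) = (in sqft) 2.547e-10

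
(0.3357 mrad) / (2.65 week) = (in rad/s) 2.095e-10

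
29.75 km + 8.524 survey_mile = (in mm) 4.347e+07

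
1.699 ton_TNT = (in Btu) 6.738e+06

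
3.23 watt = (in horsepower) 0.004332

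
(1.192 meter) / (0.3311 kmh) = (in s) 12.96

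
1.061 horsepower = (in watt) 791.2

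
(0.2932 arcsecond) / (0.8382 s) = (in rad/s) 1.696e-06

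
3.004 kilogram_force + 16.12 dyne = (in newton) 29.46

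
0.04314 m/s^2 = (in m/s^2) 0.04314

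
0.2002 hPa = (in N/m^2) 20.02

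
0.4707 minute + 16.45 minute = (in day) 0.01175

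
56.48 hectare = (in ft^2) 6.079e+06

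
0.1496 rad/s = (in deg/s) 8.571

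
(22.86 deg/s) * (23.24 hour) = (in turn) 5313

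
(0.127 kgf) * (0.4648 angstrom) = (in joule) 5.789e-11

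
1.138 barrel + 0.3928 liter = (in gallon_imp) 39.88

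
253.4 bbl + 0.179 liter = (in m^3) 40.29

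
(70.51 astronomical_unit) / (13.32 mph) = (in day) 2.05e+07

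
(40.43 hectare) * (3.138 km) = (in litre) 1.269e+12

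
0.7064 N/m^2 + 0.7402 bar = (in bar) 0.7402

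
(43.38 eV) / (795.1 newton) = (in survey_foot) 2.868e-20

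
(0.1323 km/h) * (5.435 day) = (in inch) 6.794e+05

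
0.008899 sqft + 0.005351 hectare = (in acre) 0.01322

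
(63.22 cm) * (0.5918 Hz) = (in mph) 0.8369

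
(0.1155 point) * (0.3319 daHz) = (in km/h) 0.0004868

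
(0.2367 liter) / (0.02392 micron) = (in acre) 2.445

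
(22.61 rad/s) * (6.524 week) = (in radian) 8.921e+07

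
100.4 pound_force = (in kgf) 45.54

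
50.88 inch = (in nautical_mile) 0.0006978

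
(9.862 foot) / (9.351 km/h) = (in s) 1.157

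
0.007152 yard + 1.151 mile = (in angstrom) 1.852e+13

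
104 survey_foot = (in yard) 34.67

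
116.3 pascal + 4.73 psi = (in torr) 245.5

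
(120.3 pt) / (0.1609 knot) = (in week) 8.477e-07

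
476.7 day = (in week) 68.1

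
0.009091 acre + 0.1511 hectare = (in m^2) 1548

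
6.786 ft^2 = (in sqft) 6.786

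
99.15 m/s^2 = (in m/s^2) 99.15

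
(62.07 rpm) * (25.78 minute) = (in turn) 1600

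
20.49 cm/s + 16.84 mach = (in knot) 1.115e+04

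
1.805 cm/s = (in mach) 5.301e-05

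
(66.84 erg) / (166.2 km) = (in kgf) 4.101e-12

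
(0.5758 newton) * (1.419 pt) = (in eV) 1.799e+15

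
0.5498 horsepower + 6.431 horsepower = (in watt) 5206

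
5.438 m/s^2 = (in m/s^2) 5.438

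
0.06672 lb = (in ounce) 1.068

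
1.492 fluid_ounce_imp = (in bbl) 0.0002666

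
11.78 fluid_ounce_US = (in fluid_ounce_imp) 12.26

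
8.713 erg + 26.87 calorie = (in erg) 1.124e+09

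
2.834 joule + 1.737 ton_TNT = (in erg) 7.268e+16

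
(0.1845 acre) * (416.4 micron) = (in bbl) 1.956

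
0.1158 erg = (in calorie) 2.768e-09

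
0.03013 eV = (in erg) 4.827e-14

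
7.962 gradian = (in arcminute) 429.9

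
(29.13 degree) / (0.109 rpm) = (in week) 7.365e-05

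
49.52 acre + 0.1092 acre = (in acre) 49.63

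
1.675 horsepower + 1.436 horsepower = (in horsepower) 3.111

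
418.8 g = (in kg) 0.4188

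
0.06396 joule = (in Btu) 6.062e-05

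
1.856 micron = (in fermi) 1.856e+09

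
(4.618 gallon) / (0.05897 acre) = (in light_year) 7.743e-21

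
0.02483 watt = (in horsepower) 3.33e-05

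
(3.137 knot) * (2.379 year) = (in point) 3.432e+11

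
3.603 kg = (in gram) 3603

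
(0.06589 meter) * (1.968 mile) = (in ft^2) 2246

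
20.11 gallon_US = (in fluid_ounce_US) 2574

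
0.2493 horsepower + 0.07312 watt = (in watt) 186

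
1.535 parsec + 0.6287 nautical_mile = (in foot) 1.554e+17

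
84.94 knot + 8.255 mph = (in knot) 92.11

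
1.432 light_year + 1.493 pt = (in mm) 1.355e+19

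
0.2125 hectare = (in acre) 0.5251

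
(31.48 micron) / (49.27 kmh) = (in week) 3.803e-12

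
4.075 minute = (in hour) 0.06792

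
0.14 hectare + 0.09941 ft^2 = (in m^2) 1400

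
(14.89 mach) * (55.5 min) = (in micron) 1.688e+13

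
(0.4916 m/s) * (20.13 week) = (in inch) 2.356e+08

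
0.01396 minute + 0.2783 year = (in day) 101.6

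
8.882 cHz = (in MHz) 8.882e-08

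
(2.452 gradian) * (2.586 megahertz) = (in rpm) 9.511e+05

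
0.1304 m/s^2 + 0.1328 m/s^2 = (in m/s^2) 0.2632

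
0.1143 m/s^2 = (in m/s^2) 0.1143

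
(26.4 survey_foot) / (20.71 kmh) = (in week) 2.313e-06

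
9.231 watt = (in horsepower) 0.01238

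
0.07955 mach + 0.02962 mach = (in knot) 72.26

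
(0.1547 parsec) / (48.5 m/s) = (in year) 3.121e+06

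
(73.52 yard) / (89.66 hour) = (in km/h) 0.0007498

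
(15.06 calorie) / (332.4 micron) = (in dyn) 1.896e+10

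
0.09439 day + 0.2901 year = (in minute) 1.526e+05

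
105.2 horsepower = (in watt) 7.845e+04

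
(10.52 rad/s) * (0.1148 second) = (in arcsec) 2.491e+05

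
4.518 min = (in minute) 4.518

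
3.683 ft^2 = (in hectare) 3.422e-05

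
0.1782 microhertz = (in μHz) 0.1782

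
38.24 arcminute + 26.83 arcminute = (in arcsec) 3904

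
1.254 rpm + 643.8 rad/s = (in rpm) 6149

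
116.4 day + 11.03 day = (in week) 18.2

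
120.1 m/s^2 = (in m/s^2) 120.1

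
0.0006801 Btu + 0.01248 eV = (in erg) 7.175e+06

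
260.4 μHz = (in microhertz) 260.4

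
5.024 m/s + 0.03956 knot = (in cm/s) 504.4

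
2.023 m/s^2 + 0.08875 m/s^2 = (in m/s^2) 2.112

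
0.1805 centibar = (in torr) 1.354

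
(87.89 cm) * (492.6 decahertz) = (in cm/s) 4.329e+05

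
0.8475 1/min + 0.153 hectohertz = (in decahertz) 1.531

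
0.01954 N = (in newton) 0.01954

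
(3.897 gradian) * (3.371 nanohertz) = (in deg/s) 1.182e-08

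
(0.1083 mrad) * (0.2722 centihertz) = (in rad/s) 2.948e-07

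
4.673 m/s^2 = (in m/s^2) 4.673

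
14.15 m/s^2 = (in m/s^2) 14.15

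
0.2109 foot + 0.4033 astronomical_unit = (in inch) 2.375e+12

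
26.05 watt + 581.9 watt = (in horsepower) 0.8153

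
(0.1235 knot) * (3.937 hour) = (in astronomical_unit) 6.019e-09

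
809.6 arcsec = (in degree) 0.2249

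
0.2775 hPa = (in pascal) 27.75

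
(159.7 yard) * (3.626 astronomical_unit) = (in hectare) 7.921e+09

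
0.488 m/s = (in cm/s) 48.8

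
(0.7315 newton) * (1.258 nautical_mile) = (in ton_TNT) 4.073e-07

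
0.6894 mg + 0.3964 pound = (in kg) 0.1798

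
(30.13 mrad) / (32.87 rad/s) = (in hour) 2.546e-07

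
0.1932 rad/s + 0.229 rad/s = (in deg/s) 24.19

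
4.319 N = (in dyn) 4.319e+05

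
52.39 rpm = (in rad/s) 5.486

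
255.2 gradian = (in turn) 0.638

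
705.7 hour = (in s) 2.541e+06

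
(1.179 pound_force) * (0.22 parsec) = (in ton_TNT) 8.509e+06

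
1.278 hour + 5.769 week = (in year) 0.1108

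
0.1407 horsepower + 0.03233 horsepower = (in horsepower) 0.173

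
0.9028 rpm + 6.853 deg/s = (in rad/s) 0.2141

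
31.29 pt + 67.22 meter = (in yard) 73.52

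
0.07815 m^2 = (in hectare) 7.815e-06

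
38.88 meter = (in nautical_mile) 0.02099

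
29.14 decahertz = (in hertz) 291.4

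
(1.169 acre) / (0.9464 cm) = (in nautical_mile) 269.9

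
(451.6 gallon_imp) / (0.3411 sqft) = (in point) 1.836e+05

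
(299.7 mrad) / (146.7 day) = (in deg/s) 1.355e-06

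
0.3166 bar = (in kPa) 31.66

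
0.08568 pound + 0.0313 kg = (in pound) 0.1547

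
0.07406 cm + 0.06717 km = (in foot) 220.4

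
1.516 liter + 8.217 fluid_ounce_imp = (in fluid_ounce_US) 59.16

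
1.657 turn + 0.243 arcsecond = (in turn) 1.657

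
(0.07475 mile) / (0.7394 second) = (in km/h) 585.7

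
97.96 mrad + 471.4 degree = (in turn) 1.325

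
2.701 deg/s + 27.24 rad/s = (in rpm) 260.6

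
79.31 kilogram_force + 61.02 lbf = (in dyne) 1.049e+08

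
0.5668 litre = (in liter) 0.5668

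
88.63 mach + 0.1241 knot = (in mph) 6.751e+04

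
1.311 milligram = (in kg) 1.311e-06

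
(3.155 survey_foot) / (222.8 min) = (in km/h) 0.000259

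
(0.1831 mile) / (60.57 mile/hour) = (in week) 1.799e-05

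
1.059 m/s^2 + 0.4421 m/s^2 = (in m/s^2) 1.501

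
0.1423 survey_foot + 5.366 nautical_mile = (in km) 9.938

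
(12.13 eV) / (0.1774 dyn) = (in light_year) 1.158e-28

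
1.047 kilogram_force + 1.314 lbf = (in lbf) 3.622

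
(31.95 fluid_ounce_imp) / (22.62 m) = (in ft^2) 0.000432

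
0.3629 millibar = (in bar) 0.0003629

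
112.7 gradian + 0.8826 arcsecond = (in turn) 0.2818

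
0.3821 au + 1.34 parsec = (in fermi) 4.135e+31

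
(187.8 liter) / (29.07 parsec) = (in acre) 5.173e-23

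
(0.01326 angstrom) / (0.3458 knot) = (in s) 7.454e-12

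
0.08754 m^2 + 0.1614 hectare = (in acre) 0.3988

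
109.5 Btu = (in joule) 1.155e+05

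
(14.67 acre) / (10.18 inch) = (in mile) 142.7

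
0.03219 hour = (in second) 115.9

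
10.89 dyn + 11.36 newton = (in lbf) 2.554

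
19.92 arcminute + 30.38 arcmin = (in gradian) 0.9315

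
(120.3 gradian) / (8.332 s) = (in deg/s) 12.99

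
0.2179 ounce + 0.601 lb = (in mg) 2.788e+05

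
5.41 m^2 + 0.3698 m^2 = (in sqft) 62.21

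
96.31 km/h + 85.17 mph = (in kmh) 233.4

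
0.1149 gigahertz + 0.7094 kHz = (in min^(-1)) 6.894e+09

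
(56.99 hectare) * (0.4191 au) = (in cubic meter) 3.573e+16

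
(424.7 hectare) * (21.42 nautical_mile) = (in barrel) 1.06e+12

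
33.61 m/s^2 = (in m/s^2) 33.61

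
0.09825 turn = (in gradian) 39.3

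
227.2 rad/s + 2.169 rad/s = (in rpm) 2190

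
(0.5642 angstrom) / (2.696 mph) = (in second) 4.681e-11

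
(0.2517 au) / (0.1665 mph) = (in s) 5.059e+11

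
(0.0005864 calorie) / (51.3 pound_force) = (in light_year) 1.136e-21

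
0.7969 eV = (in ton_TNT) 3.052e-29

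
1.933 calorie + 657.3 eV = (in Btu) 0.007666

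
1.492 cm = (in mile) 9.271e-06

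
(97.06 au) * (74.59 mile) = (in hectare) 1.743e+14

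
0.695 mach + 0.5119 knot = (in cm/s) 2.369e+04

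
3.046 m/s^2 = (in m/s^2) 3.046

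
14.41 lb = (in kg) 6.536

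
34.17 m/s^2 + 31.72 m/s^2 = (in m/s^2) 65.89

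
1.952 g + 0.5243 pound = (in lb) 0.5286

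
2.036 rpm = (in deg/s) 12.22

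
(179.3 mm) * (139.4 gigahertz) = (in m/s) 2.499e+10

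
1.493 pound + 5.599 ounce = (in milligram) 8.359e+05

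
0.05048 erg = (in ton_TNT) 1.207e-18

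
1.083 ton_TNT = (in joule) 4.531e+09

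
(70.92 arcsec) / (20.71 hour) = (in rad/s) 4.612e-09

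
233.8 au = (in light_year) 0.003697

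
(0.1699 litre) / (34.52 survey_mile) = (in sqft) 3.292e-08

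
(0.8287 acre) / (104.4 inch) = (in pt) 3.585e+06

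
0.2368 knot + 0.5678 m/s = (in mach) 0.002025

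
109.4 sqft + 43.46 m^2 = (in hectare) 0.005362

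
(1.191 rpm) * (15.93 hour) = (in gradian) 4.553e+05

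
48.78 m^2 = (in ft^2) 525.1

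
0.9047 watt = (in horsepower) 0.001213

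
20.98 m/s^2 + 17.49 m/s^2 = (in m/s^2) 38.47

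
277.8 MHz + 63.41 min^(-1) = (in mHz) 2.778e+11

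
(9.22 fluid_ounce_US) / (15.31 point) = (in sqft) 0.5434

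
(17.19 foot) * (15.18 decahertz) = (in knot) 1546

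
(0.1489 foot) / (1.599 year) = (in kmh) 3.24e-09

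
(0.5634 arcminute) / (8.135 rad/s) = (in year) 6.388e-13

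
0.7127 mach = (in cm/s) 2.427e+04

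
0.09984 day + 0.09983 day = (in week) 0.02852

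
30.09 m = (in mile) 0.0187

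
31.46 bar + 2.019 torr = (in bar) 31.46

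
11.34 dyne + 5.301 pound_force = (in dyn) 2.358e+06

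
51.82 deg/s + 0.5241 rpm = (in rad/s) 0.9593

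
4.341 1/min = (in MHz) 7.235e-08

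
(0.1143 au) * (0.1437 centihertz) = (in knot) 4.776e+07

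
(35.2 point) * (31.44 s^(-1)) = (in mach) 0.001147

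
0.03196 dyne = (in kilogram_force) 3.259e-08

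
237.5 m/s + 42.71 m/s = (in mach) 0.8229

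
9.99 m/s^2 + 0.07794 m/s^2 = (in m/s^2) 10.07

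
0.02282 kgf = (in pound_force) 0.05031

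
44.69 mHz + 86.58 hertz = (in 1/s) 86.62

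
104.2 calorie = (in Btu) 0.4132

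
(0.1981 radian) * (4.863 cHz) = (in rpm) 0.09199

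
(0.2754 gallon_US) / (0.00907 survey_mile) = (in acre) 1.765e-08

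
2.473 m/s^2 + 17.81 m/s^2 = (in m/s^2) 20.28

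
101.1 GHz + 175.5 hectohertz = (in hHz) 1.011e+09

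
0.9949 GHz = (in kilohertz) 9.949e+05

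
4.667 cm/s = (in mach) 0.0001371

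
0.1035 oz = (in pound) 0.006469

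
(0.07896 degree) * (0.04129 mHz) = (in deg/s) 3.26e-06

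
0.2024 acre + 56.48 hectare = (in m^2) 5.656e+05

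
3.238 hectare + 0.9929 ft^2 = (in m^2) 3.238e+04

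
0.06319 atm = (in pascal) 6403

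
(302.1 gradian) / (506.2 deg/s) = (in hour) 0.0001492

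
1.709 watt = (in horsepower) 0.002292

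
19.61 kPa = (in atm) 0.1935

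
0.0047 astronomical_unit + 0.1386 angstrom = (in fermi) 7.031e+23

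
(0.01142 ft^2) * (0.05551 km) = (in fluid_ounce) 1991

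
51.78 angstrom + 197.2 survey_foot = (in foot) 197.2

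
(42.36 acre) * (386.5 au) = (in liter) 9.912e+21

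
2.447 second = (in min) 0.04078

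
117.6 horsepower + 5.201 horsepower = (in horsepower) 122.8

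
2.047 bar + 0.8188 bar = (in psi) 41.56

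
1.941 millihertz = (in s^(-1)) 0.001941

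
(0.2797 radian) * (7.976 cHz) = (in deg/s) 1.278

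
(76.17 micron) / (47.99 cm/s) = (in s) 0.0001587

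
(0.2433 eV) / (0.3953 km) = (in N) 9.861e-23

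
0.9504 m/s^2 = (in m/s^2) 0.9504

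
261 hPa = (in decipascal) 2.61e+05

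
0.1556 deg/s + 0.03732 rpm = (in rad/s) 0.006624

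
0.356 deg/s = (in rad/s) 0.006213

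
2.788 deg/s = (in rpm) 0.4647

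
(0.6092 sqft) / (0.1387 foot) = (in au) 8.949e-12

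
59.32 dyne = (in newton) 0.0005932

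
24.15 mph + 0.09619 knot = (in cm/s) 1085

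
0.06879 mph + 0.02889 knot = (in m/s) 0.04561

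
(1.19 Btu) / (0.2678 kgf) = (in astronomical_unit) 3.196e-09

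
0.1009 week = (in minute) 1017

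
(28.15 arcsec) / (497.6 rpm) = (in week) 4.33e-12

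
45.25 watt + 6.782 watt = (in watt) 52.03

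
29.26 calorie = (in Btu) 0.116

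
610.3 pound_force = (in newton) 2715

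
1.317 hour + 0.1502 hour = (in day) 0.06113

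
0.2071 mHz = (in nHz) 2.071e+05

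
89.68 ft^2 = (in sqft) 89.68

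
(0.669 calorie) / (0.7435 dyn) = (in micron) 3.765e+11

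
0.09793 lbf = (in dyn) 4.356e+04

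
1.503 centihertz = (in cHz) 1.503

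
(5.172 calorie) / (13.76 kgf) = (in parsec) 5.197e-18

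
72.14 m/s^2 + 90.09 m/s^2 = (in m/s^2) 162.2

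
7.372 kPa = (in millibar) 73.72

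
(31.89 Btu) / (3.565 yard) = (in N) 1.032e+04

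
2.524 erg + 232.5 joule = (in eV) 1.451e+21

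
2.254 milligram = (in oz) 7.951e-05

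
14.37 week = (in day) 100.6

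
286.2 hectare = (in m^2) 2.862e+06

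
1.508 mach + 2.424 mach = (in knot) 2603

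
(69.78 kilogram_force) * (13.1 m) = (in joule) 8964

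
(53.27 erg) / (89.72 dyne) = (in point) 16.83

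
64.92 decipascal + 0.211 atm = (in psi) 3.102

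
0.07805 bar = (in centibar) 7.805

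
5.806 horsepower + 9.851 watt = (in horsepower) 5.819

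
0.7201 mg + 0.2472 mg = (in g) 0.0009673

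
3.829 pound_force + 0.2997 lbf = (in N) 18.37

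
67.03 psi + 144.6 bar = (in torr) 1.119e+05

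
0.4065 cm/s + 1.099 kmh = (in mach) 0.0009085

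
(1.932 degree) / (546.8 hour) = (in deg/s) 9.815e-07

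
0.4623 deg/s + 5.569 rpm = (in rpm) 5.646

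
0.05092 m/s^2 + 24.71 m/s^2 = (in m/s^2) 24.76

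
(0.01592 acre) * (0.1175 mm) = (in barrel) 0.04761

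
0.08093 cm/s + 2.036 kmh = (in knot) 1.101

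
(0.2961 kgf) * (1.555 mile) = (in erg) 7.267e+10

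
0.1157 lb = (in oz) 1.851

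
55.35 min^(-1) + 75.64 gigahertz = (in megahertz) 7.564e+04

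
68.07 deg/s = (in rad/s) 1.188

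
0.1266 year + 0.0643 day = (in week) 6.61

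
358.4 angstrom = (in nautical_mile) 1.935e-11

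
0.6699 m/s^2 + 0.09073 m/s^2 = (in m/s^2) 0.7606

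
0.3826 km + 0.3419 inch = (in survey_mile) 0.2377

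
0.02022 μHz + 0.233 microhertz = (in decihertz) 2.532e-06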